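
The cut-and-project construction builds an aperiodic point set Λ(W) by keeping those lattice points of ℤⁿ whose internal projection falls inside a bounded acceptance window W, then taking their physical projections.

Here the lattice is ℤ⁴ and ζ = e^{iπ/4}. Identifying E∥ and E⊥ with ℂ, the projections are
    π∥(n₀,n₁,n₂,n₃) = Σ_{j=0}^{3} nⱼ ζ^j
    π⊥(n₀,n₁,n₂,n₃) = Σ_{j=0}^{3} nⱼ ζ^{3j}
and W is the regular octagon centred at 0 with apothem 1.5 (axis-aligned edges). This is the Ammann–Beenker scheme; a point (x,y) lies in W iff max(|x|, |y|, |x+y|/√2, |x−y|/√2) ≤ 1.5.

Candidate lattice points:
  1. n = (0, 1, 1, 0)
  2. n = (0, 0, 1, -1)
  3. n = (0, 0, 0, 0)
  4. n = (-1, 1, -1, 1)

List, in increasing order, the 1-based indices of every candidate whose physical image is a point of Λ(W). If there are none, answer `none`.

With ζ = e^{iπ/4} the internal vectors are ζ^0,ζ^3,ζ^6,ζ^9.
#1 (0, 1, 1, 0): internal (-0.707107, -0.292893); octagon support 0.707107 vs apothem 1.5 → ∈ W
#2 (0, 0, 1, -1): internal (-0.707107, -1.707107); octagon support 1.707107 vs apothem 1.5 → ∉ W
#3 (0, 0, 0, 0): internal (0.000000, 0.000000); octagon support 0.000000 vs apothem 1.5 → ∈ W
#4 (-1, 1, -1, 1): internal (-1.000000, 2.414214); octagon support 2.414214 vs apothem 1.5 → ∉ W

1, 3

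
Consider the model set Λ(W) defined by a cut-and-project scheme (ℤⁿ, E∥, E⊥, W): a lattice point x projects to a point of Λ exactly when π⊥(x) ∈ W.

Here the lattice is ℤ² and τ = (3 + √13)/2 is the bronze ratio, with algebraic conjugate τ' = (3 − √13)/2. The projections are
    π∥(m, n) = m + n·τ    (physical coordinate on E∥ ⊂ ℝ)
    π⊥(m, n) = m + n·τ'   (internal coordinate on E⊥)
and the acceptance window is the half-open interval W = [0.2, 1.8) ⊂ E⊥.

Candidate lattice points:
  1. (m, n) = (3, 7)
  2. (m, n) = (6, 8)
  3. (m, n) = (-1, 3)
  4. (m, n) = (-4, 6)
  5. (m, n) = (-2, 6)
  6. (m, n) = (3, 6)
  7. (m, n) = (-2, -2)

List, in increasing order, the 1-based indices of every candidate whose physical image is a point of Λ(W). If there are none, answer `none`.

τ' = (3−√13)/2 ≈ -0.30278.
#1 (3,7): internal coord 3 + (7)·τ' = +0.88057; +0.88057 ∈ [0.2, 1.8) → IN Λ
#2 (6,8): internal coord 6 + (8)·τ' = +3.57779; +3.57779 ∉ [0.2, 1.8) → out
#3 (-1,3): internal coord -1 + (3)·τ' = -1.90833; -1.90833 ∉ [0.2, 1.8) → out
#4 (-4,6): internal coord -4 + (6)·τ' = -5.81665; -5.81665 ∉ [0.2, 1.8) → out
#5 (-2,6): internal coord -2 + (6)·τ' = -3.81665; -3.81665 ∉ [0.2, 1.8) → out
#6 (3,6): internal coord 3 + (6)·τ' = +1.18335; +1.18335 ∈ [0.2, 1.8) → IN Λ
#7 (-2,-2): internal coord -2 + (-2)·τ' = -1.39445; -1.39445 ∉ [0.2, 1.8) → out

1, 6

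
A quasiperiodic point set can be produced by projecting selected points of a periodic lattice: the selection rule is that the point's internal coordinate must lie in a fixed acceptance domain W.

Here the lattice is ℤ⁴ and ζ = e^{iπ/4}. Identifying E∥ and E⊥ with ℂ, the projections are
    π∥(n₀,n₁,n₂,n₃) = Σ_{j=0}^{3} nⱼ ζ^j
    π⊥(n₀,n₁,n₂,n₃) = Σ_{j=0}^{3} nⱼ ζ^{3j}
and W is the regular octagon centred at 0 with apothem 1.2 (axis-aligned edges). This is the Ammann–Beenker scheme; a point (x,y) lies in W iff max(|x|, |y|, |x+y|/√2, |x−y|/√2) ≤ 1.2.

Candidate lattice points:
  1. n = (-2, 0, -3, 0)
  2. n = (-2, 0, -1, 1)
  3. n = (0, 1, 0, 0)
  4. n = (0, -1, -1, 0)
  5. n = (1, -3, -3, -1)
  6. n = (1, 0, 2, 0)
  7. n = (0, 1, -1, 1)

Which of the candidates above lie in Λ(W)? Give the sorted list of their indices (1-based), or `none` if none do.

π⊥(n) = n₀ + n₁ζ³ + n₂ζ⁶ + n₃ζ⁹ where ζ = e^{iπ/4}.
#1 (-2, 0, -3, 0): internal (-2.0000, 3.0000); octagon support 3.5355 vs apothem 1.2 → ∉ W
#2 (-2, 0, -1, 1): internal (-1.2929, 1.7071); octagon support 2.1213 vs apothem 1.2 → ∉ W
#3 (0, 1, 0, 0): internal (-0.7071, 0.7071); octagon support 1.0000 vs apothem 1.2 → ∈ W
#4 (0, -1, -1, 0): internal (0.7071, 0.2929); octagon support 0.7071 vs apothem 1.2 → ∈ W
#5 (1, -3, -3, -1): internal (2.4142, 0.1716); octagon support 2.4142 vs apothem 1.2 → ∉ W
#6 (1, 0, 2, 0): internal (1.0000, -2.0000); octagon support 2.1213 vs apothem 1.2 → ∉ W
#7 (0, 1, -1, 1): internal (0.0000, 2.4142); octagon support 2.4142 vs apothem 1.2 → ∉ W

3, 4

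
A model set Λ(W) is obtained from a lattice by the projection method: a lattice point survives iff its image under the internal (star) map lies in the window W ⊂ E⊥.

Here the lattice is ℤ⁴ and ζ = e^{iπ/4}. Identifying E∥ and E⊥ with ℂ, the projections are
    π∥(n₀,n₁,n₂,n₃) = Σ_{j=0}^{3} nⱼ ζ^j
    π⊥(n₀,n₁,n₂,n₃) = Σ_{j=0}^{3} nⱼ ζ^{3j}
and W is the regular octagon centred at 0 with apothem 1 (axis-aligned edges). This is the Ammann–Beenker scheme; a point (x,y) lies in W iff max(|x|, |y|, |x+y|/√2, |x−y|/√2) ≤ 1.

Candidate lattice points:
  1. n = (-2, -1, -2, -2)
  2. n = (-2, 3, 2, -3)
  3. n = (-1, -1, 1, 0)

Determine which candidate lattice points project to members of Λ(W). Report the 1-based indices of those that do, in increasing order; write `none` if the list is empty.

π⊥(n) = n₀ + n₁ζ³ + n₂ζ⁶ + n₃ζ⁹ where ζ = e^{iπ/4}.
#1 (-2, -1, -2, -2): internal (-2.707107, -0.121320); octagon support 2.707107 vs apothem 1 → ∉ W
#2 (-2, 3, 2, -3): internal (-6.242641, -2.000000); octagon support 6.242641 vs apothem 1 → ∉ W
#3 (-1, -1, 1, 0): internal (-0.292893, -1.707107); octagon support 1.707107 vs apothem 1 → ∉ W

none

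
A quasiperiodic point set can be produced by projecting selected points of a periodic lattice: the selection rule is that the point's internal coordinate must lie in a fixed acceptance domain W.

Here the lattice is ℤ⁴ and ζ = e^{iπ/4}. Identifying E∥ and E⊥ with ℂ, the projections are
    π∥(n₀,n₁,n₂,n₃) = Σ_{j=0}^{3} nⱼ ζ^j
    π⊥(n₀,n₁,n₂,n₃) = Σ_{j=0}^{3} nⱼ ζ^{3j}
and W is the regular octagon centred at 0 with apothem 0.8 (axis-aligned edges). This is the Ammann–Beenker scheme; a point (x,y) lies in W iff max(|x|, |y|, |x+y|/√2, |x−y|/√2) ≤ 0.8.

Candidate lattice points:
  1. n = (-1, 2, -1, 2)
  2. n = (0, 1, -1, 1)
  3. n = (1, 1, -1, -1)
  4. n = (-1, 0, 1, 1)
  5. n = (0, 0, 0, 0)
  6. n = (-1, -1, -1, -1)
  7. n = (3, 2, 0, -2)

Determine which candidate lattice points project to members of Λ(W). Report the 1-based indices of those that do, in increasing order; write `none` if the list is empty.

Internal map: ζ^{3j} for j=0..3 gives (1,0), (−√2/2,√2/2), (0,−1), (√2/2,√2/2).
#1 (-1, 2, -1, 2): internal (-1.000000, 3.828427); octagon support 3.828427 vs apothem 0.8 → ∉ W
#2 (0, 1, -1, 1): internal (0.000000, 2.414214); octagon support 2.414214 vs apothem 0.8 → ∉ W
#3 (1, 1, -1, -1): internal (-0.414214, 1.000000); octagon support 1.000000 vs apothem 0.8 → ∉ W
#4 (-1, 0, 1, 1): internal (-0.292893, -0.292893); octagon support 0.414214 vs apothem 0.8 → ∈ W
#5 (0, 0, 0, 0): internal (0.000000, 0.000000); octagon support 0.000000 vs apothem 0.8 → ∈ W
#6 (-1, -1, -1, -1): internal (-1.000000, -0.414214); octagon support 1.000000 vs apothem 0.8 → ∉ W
#7 (3, 2, 0, -2): internal (0.171573, 0.000000); octagon support 0.171573 vs apothem 0.8 → ∈ W

4, 5, 7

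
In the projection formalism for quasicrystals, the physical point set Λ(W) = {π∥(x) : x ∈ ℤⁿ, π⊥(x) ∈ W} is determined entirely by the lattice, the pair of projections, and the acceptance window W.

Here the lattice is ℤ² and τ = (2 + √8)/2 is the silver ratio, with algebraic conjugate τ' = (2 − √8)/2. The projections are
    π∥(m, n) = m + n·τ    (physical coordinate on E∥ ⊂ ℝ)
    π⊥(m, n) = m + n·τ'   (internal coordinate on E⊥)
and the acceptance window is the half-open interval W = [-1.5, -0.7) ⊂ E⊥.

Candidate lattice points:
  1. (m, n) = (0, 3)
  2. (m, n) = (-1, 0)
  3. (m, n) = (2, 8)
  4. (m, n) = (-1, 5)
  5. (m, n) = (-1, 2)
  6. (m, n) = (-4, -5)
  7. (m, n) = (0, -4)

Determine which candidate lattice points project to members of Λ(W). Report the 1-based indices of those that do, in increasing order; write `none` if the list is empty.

1, 2, 3

Numerically τ ≈ 2.414214 and τ' = −1/τ ≈ -0.414214.
candidate 1: (m,n)=(0,3) → π∥ = 0+3·τ ≈ 7.242641, π⊥ = 0+3·τ' ≈ -1.242641 ∈ [-1.5, -0.7) ⇒ IN Λ
candidate 2: (m,n)=(-1,0) → π∥ = -1+0·τ ≈ -1.000000, π⊥ = -1+0·τ' ≈ -1.000000 ∈ [-1.5, -0.7) ⇒ IN Λ
candidate 3: (m,n)=(2,8) → π∥ = 2+8·τ ≈ 21.313708, π⊥ = 2+8·τ' ≈ -1.313708 ∈ [-1.5, -0.7) ⇒ IN Λ
candidate 4: (m,n)=(-1,5) → π∥ = -1+5·τ ≈ 11.071068, π⊥ = -1+5·τ' ≈ -3.071068 ∉ [-1.5, -0.7) ⇒ out
candidate 5: (m,n)=(-1,2) → π∥ = -1+2·τ ≈ 3.828427, π⊥ = -1+2·τ' ≈ -1.828427 ∉ [-1.5, -0.7) ⇒ out
candidate 6: (m,n)=(-4,-5) → π∥ = -4-5·τ ≈ -16.071068, π⊥ = -4-5·τ' ≈ -1.928932 ∉ [-1.5, -0.7) ⇒ out
candidate 7: (m,n)=(0,-4) → π∥ = 0-4·τ ≈ -9.656854, π⊥ = 0-4·τ' ≈ 1.656854 ∉ [-1.5, -0.7) ⇒ out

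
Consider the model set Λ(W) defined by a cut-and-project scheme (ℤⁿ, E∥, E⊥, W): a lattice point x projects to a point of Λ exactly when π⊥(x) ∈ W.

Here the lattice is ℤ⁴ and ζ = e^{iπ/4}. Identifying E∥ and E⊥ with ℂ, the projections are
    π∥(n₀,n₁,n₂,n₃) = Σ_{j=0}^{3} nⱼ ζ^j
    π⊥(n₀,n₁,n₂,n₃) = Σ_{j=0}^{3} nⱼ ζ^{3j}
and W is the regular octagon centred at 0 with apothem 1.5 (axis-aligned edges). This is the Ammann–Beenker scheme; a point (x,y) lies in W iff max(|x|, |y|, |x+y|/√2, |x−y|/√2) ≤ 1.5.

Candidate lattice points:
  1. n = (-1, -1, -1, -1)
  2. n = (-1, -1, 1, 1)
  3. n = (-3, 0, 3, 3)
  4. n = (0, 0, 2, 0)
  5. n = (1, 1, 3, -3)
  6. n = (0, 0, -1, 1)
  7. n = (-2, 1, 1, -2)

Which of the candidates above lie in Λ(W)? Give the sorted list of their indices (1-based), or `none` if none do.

1, 2, 3

Internal map: ζ^{3j} for j=0..3 gives (1,0), (−√2/2,√2/2), (0,−1), (√2/2,√2/2).
#1 (-1, -1, -1, -1): internal (-1.00000, -0.41421); octagon support 1.00000 vs apothem 1.5 → ∈ W
#2 (-1, -1, 1, 1): internal (0.41421, -1.00000); octagon support 1.00000 vs apothem 1.5 → ∈ W
#3 (-3, 0, 3, 3): internal (-0.87868, -0.87868); octagon support 1.24264 vs apothem 1.5 → ∈ W
#4 (0, 0, 2, 0): internal (0.00000, -2.00000); octagon support 2.00000 vs apothem 1.5 → ∉ W
#5 (1, 1, 3, -3): internal (-1.82843, -4.41421); octagon support 4.41421 vs apothem 1.5 → ∉ W
#6 (0, 0, -1, 1): internal (0.70711, 1.70711); octagon support 1.70711 vs apothem 1.5 → ∉ W
#7 (-2, 1, 1, -2): internal (-4.12132, -1.70711); octagon support 4.12132 vs apothem 1.5 → ∉ W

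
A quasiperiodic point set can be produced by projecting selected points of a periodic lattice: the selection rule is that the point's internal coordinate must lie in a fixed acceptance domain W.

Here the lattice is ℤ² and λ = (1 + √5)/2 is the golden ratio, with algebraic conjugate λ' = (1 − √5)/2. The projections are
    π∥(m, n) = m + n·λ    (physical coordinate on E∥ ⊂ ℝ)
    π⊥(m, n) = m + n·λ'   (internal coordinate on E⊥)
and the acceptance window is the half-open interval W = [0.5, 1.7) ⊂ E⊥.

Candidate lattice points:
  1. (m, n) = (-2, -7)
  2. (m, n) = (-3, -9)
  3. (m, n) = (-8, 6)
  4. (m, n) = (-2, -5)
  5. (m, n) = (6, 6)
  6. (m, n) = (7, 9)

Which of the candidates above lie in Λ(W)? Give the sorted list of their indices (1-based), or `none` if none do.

4, 6

Compute λ' = (1−√5)/2 = -0.6180, so π⊥(m,n) = m -0.6180·n.
[1] lift (-2,-7): star map gives 2.3262; window check 0.5 ≤ 2.3262 < 1.7 is false → out
[2] lift (-3,-9): star map gives 2.5623; window check 0.5 ≤ 2.5623 < 1.7 is false → out
[3] lift (-8,6): star map gives -11.7082; window check 0.5 ≤ -11.7082 < 1.7 is false → out
[4] lift (-2,-5): star map gives 1.0902; window check 0.5 ≤ 1.0902 < 1.7 is true → IN Λ
[5] lift (6,6): star map gives 2.2918; window check 0.5 ≤ 2.2918 < 1.7 is false → out
[6] lift (7,9): star map gives 1.4377; window check 0.5 ≤ 1.4377 < 1.7 is true → IN Λ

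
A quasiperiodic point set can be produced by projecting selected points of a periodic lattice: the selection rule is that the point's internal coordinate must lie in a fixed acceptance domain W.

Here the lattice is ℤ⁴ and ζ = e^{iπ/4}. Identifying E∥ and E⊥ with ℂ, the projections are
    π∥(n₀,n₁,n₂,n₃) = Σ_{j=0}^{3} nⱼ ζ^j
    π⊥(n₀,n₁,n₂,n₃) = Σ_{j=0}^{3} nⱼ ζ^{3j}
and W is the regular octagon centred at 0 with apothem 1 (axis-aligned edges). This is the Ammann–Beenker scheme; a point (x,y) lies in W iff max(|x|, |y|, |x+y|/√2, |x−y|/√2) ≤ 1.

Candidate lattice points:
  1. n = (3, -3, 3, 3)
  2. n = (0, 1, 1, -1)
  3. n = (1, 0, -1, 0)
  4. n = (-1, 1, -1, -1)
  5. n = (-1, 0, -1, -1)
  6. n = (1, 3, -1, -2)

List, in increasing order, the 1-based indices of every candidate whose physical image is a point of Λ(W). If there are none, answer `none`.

Internal map: ζ^{3j} for j=0..3 gives (1,0), (−√2/2,√2/2), (0,−1), (√2/2,√2/2).
candidate 1: n = (3, -3, 3, 3) → π⊥ ≈ (+7.2426, -3.0000); max(|x|,|y|,|x±y|/√2) = 7.2426 > 1 ⇒ ∉ W
candidate 2: n = (0, 1, 1, -1) → π⊥ ≈ (-1.4142, -1.0000); max(|x|,|y|,|x±y|/√2) = 1.7071 > 1 ⇒ ∉ W
candidate 3: n = (1, 0, -1, 0) → π⊥ ≈ (+1.0000, +1.0000); max(|x|,|y|,|x±y|/√2) = 1.4142 > 1 ⇒ ∉ W
candidate 4: n = (-1, 1, -1, -1) → π⊥ ≈ (-2.4142, +1.0000); max(|x|,|y|,|x±y|/√2) = 2.4142 > 1 ⇒ ∉ W
candidate 5: n = (-1, 0, -1, -1) → π⊥ ≈ (-1.7071, +0.2929); max(|x|,|y|,|x±y|/√2) = 1.7071 > 1 ⇒ ∉ W
candidate 6: n = (1, 3, -1, -2) → π⊥ ≈ (-2.5355, +1.7071); max(|x|,|y|,|x±y|/√2) = 3.0000 > 1 ⇒ ∉ W

none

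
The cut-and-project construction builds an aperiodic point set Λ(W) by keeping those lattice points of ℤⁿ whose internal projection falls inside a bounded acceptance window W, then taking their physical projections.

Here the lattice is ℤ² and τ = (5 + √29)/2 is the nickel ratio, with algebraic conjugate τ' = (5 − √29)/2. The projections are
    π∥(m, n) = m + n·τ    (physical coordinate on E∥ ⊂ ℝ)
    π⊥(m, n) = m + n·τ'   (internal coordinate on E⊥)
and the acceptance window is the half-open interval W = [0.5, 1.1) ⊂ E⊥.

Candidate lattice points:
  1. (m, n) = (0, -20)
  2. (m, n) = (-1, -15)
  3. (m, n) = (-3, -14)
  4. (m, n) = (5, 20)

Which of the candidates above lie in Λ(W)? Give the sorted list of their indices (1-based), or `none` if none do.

none

Numerically τ ≈ 5.1926 and τ' = −1/τ ≈ -0.1926.
candidate 1: (m,n)=(0,-20) → π∥ = 0-20·τ ≈ -103.8516, π⊥ = 0-20·τ' ≈ 3.8516 ∉ [0.5, 1.1) ⇒ out
candidate 2: (m,n)=(-1,-15) → π∥ = -1-15·τ ≈ -78.8887, π⊥ = -1-15·τ' ≈ 1.8887 ∉ [0.5, 1.1) ⇒ out
candidate 3: (m,n)=(-3,-14) → π∥ = -3-14·τ ≈ -75.6962, π⊥ = -3-14·τ' ≈ -0.3038 ∉ [0.5, 1.1) ⇒ out
candidate 4: (m,n)=(5,20) → π∥ = 5+20·τ ≈ 108.8516, π⊥ = 5+20·τ' ≈ 1.1484 ∉ [0.5, 1.1) ⇒ out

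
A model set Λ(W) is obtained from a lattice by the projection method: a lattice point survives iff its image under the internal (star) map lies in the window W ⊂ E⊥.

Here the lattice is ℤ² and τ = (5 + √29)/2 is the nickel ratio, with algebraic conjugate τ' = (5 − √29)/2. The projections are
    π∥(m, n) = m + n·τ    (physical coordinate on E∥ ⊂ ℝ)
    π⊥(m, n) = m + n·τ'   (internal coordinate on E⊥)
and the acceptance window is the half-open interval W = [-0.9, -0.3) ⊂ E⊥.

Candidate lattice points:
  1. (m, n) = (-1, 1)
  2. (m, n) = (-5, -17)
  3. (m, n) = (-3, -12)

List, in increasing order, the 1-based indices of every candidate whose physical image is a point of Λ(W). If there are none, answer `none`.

3

Numerically τ ≈ 5.19258 and τ' = −1/τ ≈ -0.19258.
#1 (-1,1): internal coord -1 + (1)·τ' = -1.19258; -1.19258 ∉ [-0.9, -0.3) → out
#2 (-5,-17): internal coord -5 + (-17)·τ' = -1.72610; -1.72610 ∉ [-0.9, -0.3) → out
#3 (-3,-12): internal coord -3 + (-12)·τ' = -0.68901; -0.68901 ∈ [-0.9, -0.3) → IN Λ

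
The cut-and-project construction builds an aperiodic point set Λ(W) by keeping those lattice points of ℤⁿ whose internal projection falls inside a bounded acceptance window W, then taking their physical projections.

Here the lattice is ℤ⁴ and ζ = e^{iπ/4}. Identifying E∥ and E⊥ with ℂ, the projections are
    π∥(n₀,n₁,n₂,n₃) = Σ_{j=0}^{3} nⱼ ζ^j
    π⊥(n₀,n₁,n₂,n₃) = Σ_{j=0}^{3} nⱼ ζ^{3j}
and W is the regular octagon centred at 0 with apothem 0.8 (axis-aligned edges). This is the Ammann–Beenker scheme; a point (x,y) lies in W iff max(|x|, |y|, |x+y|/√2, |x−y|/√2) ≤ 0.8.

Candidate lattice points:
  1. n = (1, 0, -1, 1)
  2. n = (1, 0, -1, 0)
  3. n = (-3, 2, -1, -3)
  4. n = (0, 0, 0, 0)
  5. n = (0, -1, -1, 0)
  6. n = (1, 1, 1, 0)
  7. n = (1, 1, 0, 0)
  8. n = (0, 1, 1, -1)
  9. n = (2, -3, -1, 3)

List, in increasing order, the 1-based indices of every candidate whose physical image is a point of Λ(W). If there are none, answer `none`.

4, 5, 6, 7

Internal map: ζ^{3j} for j=0..3 gives (1,0), (−√2/2,√2/2), (0,−1), (√2/2,√2/2).
candidate 1: n = (1, 0, -1, 1) → π⊥ ≈ (+1.70711, +1.70711); max(|x|,|y|,|x±y|/√2) = 2.41421 > 0.8 ⇒ ∉ W
candidate 2: n = (1, 0, -1, 0) → π⊥ ≈ (+1.00000, +1.00000); max(|x|,|y|,|x±y|/√2) = 1.41421 > 0.8 ⇒ ∉ W
candidate 3: n = (-3, 2, -1, -3) → π⊥ ≈ (-6.53553, +0.29289); max(|x|,|y|,|x±y|/√2) = 6.53553 > 0.8 ⇒ ∉ W
candidate 4: n = (0, 0, 0, 0) → π⊥ ≈ (+0.00000, +0.00000); max(|x|,|y|,|x±y|/√2) = 0.00000 ≤ 0.8 ⇒ ∈ W
candidate 5: n = (0, -1, -1, 0) → π⊥ ≈ (+0.70711, +0.29289); max(|x|,|y|,|x±y|/√2) = 0.70711 ≤ 0.8 ⇒ ∈ W
candidate 6: n = (1, 1, 1, 0) → π⊥ ≈ (+0.29289, -0.29289); max(|x|,|y|,|x±y|/√2) = 0.41421 ≤ 0.8 ⇒ ∈ W
candidate 7: n = (1, 1, 0, 0) → π⊥ ≈ (+0.29289, +0.70711); max(|x|,|y|,|x±y|/√2) = 0.70711 ≤ 0.8 ⇒ ∈ W
candidate 8: n = (0, 1, 1, -1) → π⊥ ≈ (-1.41421, -1.00000); max(|x|,|y|,|x±y|/√2) = 1.70711 > 0.8 ⇒ ∉ W
candidate 9: n = (2, -3, -1, 3) → π⊥ ≈ (+6.24264, +1.00000); max(|x|,|y|,|x±y|/√2) = 6.24264 > 0.8 ⇒ ∉ W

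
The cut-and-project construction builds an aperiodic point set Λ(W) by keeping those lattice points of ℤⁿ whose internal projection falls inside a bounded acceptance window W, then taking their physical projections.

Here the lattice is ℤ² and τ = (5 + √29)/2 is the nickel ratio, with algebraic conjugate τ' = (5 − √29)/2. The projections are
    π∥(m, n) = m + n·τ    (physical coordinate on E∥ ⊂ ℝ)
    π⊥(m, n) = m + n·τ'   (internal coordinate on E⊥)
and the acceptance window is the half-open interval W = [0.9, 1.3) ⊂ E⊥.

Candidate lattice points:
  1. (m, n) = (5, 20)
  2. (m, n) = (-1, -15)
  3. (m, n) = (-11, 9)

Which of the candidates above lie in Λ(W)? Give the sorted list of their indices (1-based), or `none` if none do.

Compute τ' = (5−√29)/2 = -0.19258, so π⊥(m,n) = m -0.19258·n.
candidate 1: (m,n)=(5,20) → π∥ = 5+20·τ ≈ 108.85165, π⊥ = 5+20·τ' ≈ 1.14835 ∈ [0.9, 1.3) ⇒ IN Λ
candidate 2: (m,n)=(-1,-15) → π∥ = -1-15·τ ≈ -78.88874, π⊥ = -1-15·τ' ≈ 1.88874 ∉ [0.9, 1.3) ⇒ out
candidate 3: (m,n)=(-11,9) → π∥ = -11+9·τ ≈ 35.73324, π⊥ = -11+9·τ' ≈ -12.73324 ∉ [0.9, 1.3) ⇒ out

1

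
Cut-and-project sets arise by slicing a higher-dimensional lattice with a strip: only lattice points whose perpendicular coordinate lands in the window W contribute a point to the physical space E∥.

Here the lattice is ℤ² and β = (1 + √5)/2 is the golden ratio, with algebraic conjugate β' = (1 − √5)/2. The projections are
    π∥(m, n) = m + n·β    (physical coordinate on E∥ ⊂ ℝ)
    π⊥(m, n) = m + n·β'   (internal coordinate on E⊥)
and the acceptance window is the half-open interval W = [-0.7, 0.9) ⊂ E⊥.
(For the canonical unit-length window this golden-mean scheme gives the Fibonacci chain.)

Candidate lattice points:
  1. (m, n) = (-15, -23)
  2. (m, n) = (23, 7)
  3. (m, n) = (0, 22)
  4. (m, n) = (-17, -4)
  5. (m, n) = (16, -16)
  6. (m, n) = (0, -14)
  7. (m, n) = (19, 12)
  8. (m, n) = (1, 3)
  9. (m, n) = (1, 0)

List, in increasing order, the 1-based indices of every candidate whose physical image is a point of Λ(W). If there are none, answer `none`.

none

Numerically β ≈ 1.61803 and β' = −1/β ≈ -0.61803.
candidate 1: (m,n)=(-15,-23) → π∥ = -15-23·β ≈ -52.21478, π⊥ = -15-23·β' ≈ -0.78522 ∉ [-0.7, 0.9) ⇒ out
candidate 2: (m,n)=(23,7) → π∥ = 23+7·β ≈ 34.32624, π⊥ = 23+7·β' ≈ 18.67376 ∉ [-0.7, 0.9) ⇒ out
candidate 3: (m,n)=(0,22) → π∥ = 0+22·β ≈ 35.59675, π⊥ = 0+22·β' ≈ -13.59675 ∉ [-0.7, 0.9) ⇒ out
candidate 4: (m,n)=(-17,-4) → π∥ = -17-4·β ≈ -23.47214, π⊥ = -17-4·β' ≈ -14.52786 ∉ [-0.7, 0.9) ⇒ out
candidate 5: (m,n)=(16,-16) → π∥ = 16-16·β ≈ -9.88854, π⊥ = 16-16·β' ≈ 25.88854 ∉ [-0.7, 0.9) ⇒ out
candidate 6: (m,n)=(0,-14) → π∥ = 0-14·β ≈ -22.65248, π⊥ = 0-14·β' ≈ 8.65248 ∉ [-0.7, 0.9) ⇒ out
candidate 7: (m,n)=(19,12) → π∥ = 19+12·β ≈ 38.41641, π⊥ = 19+12·β' ≈ 11.58359 ∉ [-0.7, 0.9) ⇒ out
candidate 8: (m,n)=(1,3) → π∥ = 1+3·β ≈ 5.85410, π⊥ = 1+3·β' ≈ -0.85410 ∉ [-0.7, 0.9) ⇒ out
candidate 9: (m,n)=(1,0) → π∥ = 1+0·β ≈ 1.00000, π⊥ = 1+0·β' ≈ 1.00000 ∉ [-0.7, 0.9) ⇒ out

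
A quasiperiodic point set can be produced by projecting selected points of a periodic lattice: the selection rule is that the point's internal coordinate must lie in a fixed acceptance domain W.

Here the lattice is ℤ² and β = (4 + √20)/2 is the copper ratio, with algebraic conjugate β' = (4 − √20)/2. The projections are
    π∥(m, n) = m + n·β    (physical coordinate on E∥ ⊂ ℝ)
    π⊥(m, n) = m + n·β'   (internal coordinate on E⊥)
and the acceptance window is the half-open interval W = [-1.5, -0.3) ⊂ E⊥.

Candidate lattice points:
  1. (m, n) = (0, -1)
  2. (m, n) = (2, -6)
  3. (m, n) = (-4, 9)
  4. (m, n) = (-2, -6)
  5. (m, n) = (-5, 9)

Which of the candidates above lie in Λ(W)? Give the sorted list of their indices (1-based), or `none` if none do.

4

Numerically β ≈ 4.2361 and β' = −1/β ≈ -0.2361.
candidate 1: (m,n)=(0,-1) → π∥ = 0-1·β ≈ -4.2361, π⊥ = 0-1·β' ≈ 0.2361 ∉ [-1.5, -0.3) ⇒ out
candidate 2: (m,n)=(2,-6) → π∥ = 2-6·β ≈ -23.4164, π⊥ = 2-6·β' ≈ 3.4164 ∉ [-1.5, -0.3) ⇒ out
candidate 3: (m,n)=(-4,9) → π∥ = -4+9·β ≈ 34.1246, π⊥ = -4+9·β' ≈ -6.1246 ∉ [-1.5, -0.3) ⇒ out
candidate 4: (m,n)=(-2,-6) → π∥ = -2-6·β ≈ -27.4164, π⊥ = -2-6·β' ≈ -0.5836 ∈ [-1.5, -0.3) ⇒ IN Λ
candidate 5: (m,n)=(-5,9) → π∥ = -5+9·β ≈ 33.1246, π⊥ = -5+9·β' ≈ -7.1246 ∉ [-1.5, -0.3) ⇒ out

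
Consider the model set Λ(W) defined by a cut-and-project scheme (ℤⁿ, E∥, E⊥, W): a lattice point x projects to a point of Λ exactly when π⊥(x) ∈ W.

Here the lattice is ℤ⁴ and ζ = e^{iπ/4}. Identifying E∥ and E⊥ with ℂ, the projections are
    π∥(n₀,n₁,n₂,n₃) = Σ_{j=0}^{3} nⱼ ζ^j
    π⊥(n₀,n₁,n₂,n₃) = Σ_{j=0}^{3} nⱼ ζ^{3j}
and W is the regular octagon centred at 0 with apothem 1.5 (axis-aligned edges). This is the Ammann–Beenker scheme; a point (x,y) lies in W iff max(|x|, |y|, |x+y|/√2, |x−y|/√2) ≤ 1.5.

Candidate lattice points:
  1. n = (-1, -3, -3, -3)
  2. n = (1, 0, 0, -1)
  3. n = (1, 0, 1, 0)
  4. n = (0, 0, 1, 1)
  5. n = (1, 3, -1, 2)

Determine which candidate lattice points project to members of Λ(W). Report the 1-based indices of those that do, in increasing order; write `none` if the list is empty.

2, 3, 4

π⊥(n) = n₀ + n₁ζ³ + n₂ζ⁶ + n₃ζ⁹ where ζ = e^{iπ/4}.
candidate 1: n = (-1, -3, -3, -3) → π⊥ ≈ (-1.00000, -1.24264); max(|x|,|y|,|x±y|/√2) = 1.58579 > 1.5 ⇒ ∉ W
candidate 2: n = (1, 0, 0, -1) → π⊥ ≈ (+0.29289, -0.70711); max(|x|,|y|,|x±y|/√2) = 0.70711 ≤ 1.5 ⇒ ∈ W
candidate 3: n = (1, 0, 1, 0) → π⊥ ≈ (+1.00000, -1.00000); max(|x|,|y|,|x±y|/√2) = 1.41421 ≤ 1.5 ⇒ ∈ W
candidate 4: n = (0, 0, 1, 1) → π⊥ ≈ (+0.70711, -0.29289); max(|x|,|y|,|x±y|/√2) = 0.70711 ≤ 1.5 ⇒ ∈ W
candidate 5: n = (1, 3, -1, 2) → π⊥ ≈ (+0.29289, +4.53553); max(|x|,|y|,|x±y|/√2) = 4.53553 > 1.5 ⇒ ∉ W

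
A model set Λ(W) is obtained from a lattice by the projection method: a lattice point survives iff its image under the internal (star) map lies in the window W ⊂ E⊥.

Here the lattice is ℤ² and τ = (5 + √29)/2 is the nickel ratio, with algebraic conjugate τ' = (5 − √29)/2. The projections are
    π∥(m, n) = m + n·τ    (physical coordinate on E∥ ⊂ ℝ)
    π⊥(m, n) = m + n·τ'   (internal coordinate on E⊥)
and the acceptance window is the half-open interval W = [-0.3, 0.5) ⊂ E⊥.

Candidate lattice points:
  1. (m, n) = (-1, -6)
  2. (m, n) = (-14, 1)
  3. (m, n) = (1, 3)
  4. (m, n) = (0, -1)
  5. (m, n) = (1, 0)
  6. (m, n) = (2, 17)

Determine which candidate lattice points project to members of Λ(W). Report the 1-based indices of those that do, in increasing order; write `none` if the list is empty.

1, 3, 4

τ' = (5−√29)/2 ≈ -0.1926.
#1 (-1,-6): internal coord -1 + (-6)·τ' = +0.1555; +0.1555 ∈ [-0.3, 0.5) → IN Λ
#2 (-14,1): internal coord -14 + (1)·τ' = -14.1926; -14.1926 ∉ [-0.3, 0.5) → out
#3 (1,3): internal coord 1 + (3)·τ' = +0.4223; +0.4223 ∈ [-0.3, 0.5) → IN Λ
#4 (0,-1): internal coord 0 + (-1)·τ' = +0.1926; +0.1926 ∈ [-0.3, 0.5) → IN Λ
#5 (1,0): internal coord 1 + (0)·τ' = +1.0000; +1.0000 ∉ [-0.3, 0.5) → out
#6 (2,17): internal coord 2 + (17)·τ' = -1.2739; -1.2739 ∉ [-0.3, 0.5) → out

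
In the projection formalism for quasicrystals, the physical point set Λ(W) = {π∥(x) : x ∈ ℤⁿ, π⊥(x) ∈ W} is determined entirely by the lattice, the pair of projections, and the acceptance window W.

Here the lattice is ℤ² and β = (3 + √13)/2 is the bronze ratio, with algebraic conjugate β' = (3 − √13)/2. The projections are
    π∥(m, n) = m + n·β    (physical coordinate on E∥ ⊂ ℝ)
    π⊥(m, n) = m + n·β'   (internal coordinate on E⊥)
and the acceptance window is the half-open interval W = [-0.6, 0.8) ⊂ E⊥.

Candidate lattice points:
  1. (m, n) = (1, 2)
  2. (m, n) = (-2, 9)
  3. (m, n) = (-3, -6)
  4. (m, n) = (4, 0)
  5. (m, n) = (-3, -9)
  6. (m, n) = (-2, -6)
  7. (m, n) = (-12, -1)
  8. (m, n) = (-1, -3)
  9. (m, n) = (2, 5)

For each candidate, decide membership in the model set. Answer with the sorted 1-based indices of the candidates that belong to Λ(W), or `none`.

1, 5, 6, 8, 9

Numerically β ≈ 3.302776 and β' = −1/β ≈ -0.302776.
[1] lift (1,2): star map gives 0.394449; window check -0.6 ≤ 0.394449 < 0.8 is true → IN Λ
[2] lift (-2,9): star map gives -4.724981; window check -0.6 ≤ -4.724981 < 0.8 is false → out
[3] lift (-3,-6): star map gives -1.183346; window check -0.6 ≤ -1.183346 < 0.8 is false → out
[4] lift (4,0): star map gives 4.000000; window check -0.6 ≤ 4.000000 < 0.8 is false → out
[5] lift (-3,-9): star map gives -0.275019; window check -0.6 ≤ -0.275019 < 0.8 is true → IN Λ
[6] lift (-2,-6): star map gives -0.183346; window check -0.6 ≤ -0.183346 < 0.8 is true → IN Λ
[7] lift (-12,-1): star map gives -11.697224; window check -0.6 ≤ -11.697224 < 0.8 is false → out
[8] lift (-1,-3): star map gives -0.091673; window check -0.6 ≤ -0.091673 < 0.8 is true → IN Λ
[9] lift (2,5): star map gives 0.486122; window check -0.6 ≤ 0.486122 < 0.8 is true → IN Λ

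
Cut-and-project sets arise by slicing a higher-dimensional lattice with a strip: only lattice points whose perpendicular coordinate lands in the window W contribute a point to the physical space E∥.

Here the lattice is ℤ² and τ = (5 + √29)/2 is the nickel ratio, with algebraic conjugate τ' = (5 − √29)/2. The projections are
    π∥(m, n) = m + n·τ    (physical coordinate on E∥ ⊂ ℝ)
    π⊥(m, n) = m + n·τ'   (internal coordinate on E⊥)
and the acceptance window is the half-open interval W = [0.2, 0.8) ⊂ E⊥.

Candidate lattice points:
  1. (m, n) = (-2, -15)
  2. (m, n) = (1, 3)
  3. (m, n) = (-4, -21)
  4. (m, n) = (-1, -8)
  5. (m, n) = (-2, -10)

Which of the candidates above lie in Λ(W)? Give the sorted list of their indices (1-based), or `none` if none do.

2, 4

Numerically τ ≈ 5.1926 and τ' = −1/τ ≈ -0.1926.
#1 (-2,-15): internal coord -2 + (-15)·τ' = +0.8887; +0.8887 ∉ [0.2, 0.8) → out
#2 (1,3): internal coord 1 + (3)·τ' = +0.4223; +0.4223 ∈ [0.2, 0.8) → IN Λ
#3 (-4,-21): internal coord -4 + (-21)·τ' = +0.0442; +0.0442 ∉ [0.2, 0.8) → out
#4 (-1,-8): internal coord -1 + (-8)·τ' = +0.5407; +0.5407 ∈ [0.2, 0.8) → IN Λ
#5 (-2,-10): internal coord -2 + (-10)·τ' = -0.0742; -0.0742 ∉ [0.2, 0.8) → out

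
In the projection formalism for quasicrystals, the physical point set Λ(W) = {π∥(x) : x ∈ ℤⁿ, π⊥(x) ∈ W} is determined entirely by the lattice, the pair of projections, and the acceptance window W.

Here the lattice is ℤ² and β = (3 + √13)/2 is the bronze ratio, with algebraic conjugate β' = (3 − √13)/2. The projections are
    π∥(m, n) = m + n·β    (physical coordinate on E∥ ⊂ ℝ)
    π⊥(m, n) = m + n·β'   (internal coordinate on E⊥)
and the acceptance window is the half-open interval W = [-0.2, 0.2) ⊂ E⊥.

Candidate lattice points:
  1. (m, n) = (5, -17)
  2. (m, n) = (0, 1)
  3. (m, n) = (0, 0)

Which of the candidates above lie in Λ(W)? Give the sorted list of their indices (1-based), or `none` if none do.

3

Compute β' = (3−√13)/2 = -0.302776, so π⊥(m,n) = m -0.302776·n.
[1] lift (5,-17): star map gives 10.147186; window check -0.2 ≤ 10.147186 < 0.2 is false → out
[2] lift (0,1): star map gives -0.302776; window check -0.2 ≤ -0.302776 < 0.2 is false → out
[3] lift (0,0): star map gives 0.000000; window check -0.2 ≤ 0.000000 < 0.2 is true → IN Λ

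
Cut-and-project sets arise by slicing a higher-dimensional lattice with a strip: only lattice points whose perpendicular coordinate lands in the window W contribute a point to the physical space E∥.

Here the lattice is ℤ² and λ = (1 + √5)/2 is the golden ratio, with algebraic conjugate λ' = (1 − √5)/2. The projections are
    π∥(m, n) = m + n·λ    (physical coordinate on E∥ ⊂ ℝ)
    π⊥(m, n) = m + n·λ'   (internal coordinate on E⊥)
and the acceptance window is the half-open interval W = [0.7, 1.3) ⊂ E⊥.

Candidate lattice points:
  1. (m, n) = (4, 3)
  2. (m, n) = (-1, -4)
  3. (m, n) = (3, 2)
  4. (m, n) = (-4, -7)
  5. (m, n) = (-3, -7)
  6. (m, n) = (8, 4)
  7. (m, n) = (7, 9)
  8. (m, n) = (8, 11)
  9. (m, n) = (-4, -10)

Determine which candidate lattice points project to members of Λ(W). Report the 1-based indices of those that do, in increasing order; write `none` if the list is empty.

Numerically λ ≈ 1.6180 and λ' = −1/λ ≈ -0.6180.
[1] lift (4,3): star map gives 2.1459; window check 0.7 ≤ 2.1459 < 1.3 is false → out
[2] lift (-1,-4): star map gives 1.4721; window check 0.7 ≤ 1.4721 < 1.3 is false → out
[3] lift (3,2): star map gives 1.7639; window check 0.7 ≤ 1.7639 < 1.3 is false → out
[4] lift (-4,-7): star map gives 0.3262; window check 0.7 ≤ 0.3262 < 1.3 is false → out
[5] lift (-3,-7): star map gives 1.3262; window check 0.7 ≤ 1.3262 < 1.3 is false → out
[6] lift (8,4): star map gives 5.5279; window check 0.7 ≤ 5.5279 < 1.3 is false → out
[7] lift (7,9): star map gives 1.4377; window check 0.7 ≤ 1.4377 < 1.3 is false → out
[8] lift (8,11): star map gives 1.2016; window check 0.7 ≤ 1.2016 < 1.3 is true → IN Λ
[9] lift (-4,-10): star map gives 2.1803; window check 0.7 ≤ 2.1803 < 1.3 is false → out

8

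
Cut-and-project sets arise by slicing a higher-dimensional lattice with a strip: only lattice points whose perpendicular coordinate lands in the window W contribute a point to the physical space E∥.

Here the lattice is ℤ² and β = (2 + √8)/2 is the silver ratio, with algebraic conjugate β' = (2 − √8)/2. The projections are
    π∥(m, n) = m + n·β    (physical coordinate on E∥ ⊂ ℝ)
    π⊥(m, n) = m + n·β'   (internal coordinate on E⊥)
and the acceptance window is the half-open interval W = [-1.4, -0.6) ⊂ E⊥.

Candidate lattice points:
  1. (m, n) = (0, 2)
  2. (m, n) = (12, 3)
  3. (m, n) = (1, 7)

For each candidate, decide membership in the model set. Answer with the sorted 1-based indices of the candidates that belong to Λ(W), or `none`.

1

Numerically β ≈ 2.4142 and β' = −1/β ≈ -0.4142.
#1 (0,2): internal coord 0 + (2)·β' = -0.8284; -0.8284 ∈ [-1.4, -0.6) → IN Λ
#2 (12,3): internal coord 12 + (3)·β' = +10.7574; +10.7574 ∉ [-1.4, -0.6) → out
#3 (1,7): internal coord 1 + (7)·β' = -1.8995; -1.8995 ∉ [-1.4, -0.6) → out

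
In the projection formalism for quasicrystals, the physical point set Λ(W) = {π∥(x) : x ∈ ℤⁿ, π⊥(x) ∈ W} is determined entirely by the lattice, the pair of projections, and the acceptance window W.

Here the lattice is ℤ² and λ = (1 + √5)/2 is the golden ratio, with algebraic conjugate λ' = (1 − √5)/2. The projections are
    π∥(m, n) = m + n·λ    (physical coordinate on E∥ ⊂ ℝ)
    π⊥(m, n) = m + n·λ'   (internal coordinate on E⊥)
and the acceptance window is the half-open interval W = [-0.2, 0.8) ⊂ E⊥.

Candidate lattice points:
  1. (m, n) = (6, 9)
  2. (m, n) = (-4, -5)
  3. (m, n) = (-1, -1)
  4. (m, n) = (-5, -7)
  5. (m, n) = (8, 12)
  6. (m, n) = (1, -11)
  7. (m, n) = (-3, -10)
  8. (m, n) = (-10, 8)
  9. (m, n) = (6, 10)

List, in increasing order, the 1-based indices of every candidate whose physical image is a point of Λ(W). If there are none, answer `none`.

1, 5, 9

Numerically λ ≈ 1.618034 and λ' = −1/λ ≈ -0.618034.
#1 (6,9): internal coord 6 + (9)·λ' = +0.437694; +0.437694 ∈ [-0.2, 0.8) → IN Λ
#2 (-4,-5): internal coord -4 + (-5)·λ' = -0.909830; -0.909830 ∉ [-0.2, 0.8) → out
#3 (-1,-1): internal coord -1 + (-1)·λ' = -0.381966; -0.381966 ∉ [-0.2, 0.8) → out
#4 (-5,-7): internal coord -5 + (-7)·λ' = -0.673762; -0.673762 ∉ [-0.2, 0.8) → out
#5 (8,12): internal coord 8 + (12)·λ' = +0.583592; +0.583592 ∈ [-0.2, 0.8) → IN Λ
#6 (1,-11): internal coord 1 + (-11)·λ' = +7.798374; +7.798374 ∉ [-0.2, 0.8) → out
#7 (-3,-10): internal coord -3 + (-10)·λ' = +3.180340; +3.180340 ∉ [-0.2, 0.8) → out
#8 (-10,8): internal coord -10 + (8)·λ' = -14.944272; -14.944272 ∉ [-0.2, 0.8) → out
#9 (6,10): internal coord 6 + (10)·λ' = -0.180340; -0.180340 ∈ [-0.2, 0.8) → IN Λ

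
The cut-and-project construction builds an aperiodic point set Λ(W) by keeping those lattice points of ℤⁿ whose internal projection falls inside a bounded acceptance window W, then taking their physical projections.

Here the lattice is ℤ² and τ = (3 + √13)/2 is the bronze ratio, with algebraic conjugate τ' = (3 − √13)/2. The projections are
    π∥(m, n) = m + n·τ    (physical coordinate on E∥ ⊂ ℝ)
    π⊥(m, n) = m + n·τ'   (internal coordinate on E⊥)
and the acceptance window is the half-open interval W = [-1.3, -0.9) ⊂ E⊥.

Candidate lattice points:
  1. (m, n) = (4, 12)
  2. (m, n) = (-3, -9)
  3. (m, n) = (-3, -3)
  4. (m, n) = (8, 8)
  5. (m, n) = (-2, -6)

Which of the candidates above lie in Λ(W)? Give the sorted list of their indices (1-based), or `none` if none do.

τ' = (3−√13)/2 ≈ -0.30278.
[1] lift (4,12): star map gives 0.36669; window check -1.3 ≤ 0.36669 < -0.9 is false → out
[2] lift (-3,-9): star map gives -0.27502; window check -1.3 ≤ -0.27502 < -0.9 is false → out
[3] lift (-3,-3): star map gives -2.09167; window check -1.3 ≤ -2.09167 < -0.9 is false → out
[4] lift (8,8): star map gives 5.57779; window check -1.3 ≤ 5.57779 < -0.9 is false → out
[5] lift (-2,-6): star map gives -0.18335; window check -1.3 ≤ -0.18335 < -0.9 is false → out

none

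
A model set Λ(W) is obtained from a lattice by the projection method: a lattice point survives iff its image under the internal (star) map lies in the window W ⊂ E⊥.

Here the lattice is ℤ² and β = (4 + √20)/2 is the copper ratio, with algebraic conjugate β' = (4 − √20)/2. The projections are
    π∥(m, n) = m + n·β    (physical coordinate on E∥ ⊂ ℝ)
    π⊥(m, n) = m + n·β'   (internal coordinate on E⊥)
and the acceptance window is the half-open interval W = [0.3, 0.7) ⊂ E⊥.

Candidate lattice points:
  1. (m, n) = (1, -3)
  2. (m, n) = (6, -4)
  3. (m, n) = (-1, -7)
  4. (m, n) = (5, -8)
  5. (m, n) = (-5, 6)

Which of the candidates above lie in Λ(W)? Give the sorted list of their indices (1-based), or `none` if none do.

3

Numerically β ≈ 4.236068 and β' = −1/β ≈ -0.236068.
candidate 1: (m,n)=(1,-3) → π∥ = 1-3·β ≈ -11.708204, π⊥ = 1-3·β' ≈ 1.708204 ∉ [0.3, 0.7) ⇒ out
candidate 2: (m,n)=(6,-4) → π∥ = 6-4·β ≈ -10.944272, π⊥ = 6-4·β' ≈ 6.944272 ∉ [0.3, 0.7) ⇒ out
candidate 3: (m,n)=(-1,-7) → π∥ = -1-7·β ≈ -30.652476, π⊥ = -1-7·β' ≈ 0.652476 ∈ [0.3, 0.7) ⇒ IN Λ
candidate 4: (m,n)=(5,-8) → π∥ = 5-8·β ≈ -28.888544, π⊥ = 5-8·β' ≈ 6.888544 ∉ [0.3, 0.7) ⇒ out
candidate 5: (m,n)=(-5,6) → π∥ = -5+6·β ≈ 20.416408, π⊥ = -5+6·β' ≈ -6.416408 ∉ [0.3, 0.7) ⇒ out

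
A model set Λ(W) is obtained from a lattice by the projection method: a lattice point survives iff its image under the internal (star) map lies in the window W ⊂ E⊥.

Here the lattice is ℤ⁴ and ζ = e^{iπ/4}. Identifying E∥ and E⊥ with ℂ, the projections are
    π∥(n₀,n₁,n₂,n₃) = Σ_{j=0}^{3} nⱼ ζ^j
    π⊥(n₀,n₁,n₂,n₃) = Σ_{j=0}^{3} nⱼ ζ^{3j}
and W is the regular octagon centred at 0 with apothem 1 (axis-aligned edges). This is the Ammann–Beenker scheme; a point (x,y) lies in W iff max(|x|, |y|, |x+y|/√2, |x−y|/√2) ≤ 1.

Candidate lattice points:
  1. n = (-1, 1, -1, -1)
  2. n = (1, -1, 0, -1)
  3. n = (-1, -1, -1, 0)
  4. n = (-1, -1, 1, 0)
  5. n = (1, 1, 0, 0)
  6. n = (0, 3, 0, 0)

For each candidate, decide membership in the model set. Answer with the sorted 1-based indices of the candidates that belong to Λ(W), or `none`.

π⊥(n) = n₀ + n₁ζ³ + n₂ζ⁶ + n₃ζ⁹ where ζ = e^{iπ/4}.
candidate 1: n = (-1, 1, -1, -1) → π⊥ ≈ (-2.4142, +1.0000); max(|x|,|y|,|x±y|/√2) = 2.4142 > 1 ⇒ ∉ W
candidate 2: n = (1, -1, 0, -1) → π⊥ ≈ (+1.0000, -1.4142); max(|x|,|y|,|x±y|/√2) = 1.7071 > 1 ⇒ ∉ W
candidate 3: n = (-1, -1, -1, 0) → π⊥ ≈ (-0.2929, +0.2929); max(|x|,|y|,|x±y|/√2) = 0.4142 ≤ 1 ⇒ ∈ W
candidate 4: n = (-1, -1, 1, 0) → π⊥ ≈ (-0.2929, -1.7071); max(|x|,|y|,|x±y|/√2) = 1.7071 > 1 ⇒ ∉ W
candidate 5: n = (1, 1, 0, 0) → π⊥ ≈ (+0.2929, +0.7071); max(|x|,|y|,|x±y|/√2) = 0.7071 ≤ 1 ⇒ ∈ W
candidate 6: n = (0, 3, 0, 0) → π⊥ ≈ (-2.1213, +2.1213); max(|x|,|y|,|x±y|/√2) = 3.0000 > 1 ⇒ ∉ W

3, 5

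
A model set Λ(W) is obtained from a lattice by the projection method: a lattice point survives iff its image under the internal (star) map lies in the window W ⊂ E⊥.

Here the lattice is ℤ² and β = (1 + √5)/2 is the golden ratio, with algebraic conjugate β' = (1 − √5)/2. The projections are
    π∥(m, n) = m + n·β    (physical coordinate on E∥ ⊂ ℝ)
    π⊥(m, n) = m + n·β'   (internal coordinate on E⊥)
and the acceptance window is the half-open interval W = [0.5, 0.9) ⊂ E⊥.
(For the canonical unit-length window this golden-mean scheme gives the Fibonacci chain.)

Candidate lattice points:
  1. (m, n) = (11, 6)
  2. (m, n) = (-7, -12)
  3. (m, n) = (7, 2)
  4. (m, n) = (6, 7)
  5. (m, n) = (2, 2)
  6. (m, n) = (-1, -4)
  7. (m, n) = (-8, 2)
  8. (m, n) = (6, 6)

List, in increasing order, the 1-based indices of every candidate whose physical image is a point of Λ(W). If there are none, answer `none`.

5

β' = (1−√5)/2 ≈ -0.61803.
[1] lift (11,6): star map gives 7.29180; window check 0.5 ≤ 7.29180 < 0.9 is false → out
[2] lift (-7,-12): star map gives 0.41641; window check 0.5 ≤ 0.41641 < 0.9 is false → out
[3] lift (7,2): star map gives 5.76393; window check 0.5 ≤ 5.76393 < 0.9 is false → out
[4] lift (6,7): star map gives 1.67376; window check 0.5 ≤ 1.67376 < 0.9 is false → out
[5] lift (2,2): star map gives 0.76393; window check 0.5 ≤ 0.76393 < 0.9 is true → IN Λ
[6] lift (-1,-4): star map gives 1.47214; window check 0.5 ≤ 1.47214 < 0.9 is false → out
[7] lift (-8,2): star map gives -9.23607; window check 0.5 ≤ -9.23607 < 0.9 is false → out
[8] lift (6,6): star map gives 2.29180; window check 0.5 ≤ 2.29180 < 0.9 is false → out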